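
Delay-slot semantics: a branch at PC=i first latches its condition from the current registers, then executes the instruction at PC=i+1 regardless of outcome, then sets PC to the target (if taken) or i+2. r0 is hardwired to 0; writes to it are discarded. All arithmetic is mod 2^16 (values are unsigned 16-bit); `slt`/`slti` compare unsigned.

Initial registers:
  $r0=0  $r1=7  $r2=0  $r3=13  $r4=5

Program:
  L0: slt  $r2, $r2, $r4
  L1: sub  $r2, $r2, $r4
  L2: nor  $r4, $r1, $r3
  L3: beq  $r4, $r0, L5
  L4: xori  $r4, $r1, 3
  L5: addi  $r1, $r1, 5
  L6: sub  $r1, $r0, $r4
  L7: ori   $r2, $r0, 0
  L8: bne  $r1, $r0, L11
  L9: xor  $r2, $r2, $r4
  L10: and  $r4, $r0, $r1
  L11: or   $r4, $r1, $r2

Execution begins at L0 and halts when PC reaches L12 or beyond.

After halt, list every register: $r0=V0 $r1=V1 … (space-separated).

$r0=0 $r1=65532 $r2=4 $r3=13 $r4=65532

#0 slt  $r2, $r2, $r4 ; 0/7/1/13/5
#1 sub  $r2, $r2, $r4 ; 0/7/65532/13/5
#2 nor  $r4, $r1, $r3 ; 0/7/65532/13/65520
#3 beq  $r4, $r0, L5 ; 0/7/65532/13/65520 ; →fallthru
#4 xori  $r4, $r1, 3 ; 0/7/65532/13/4
#5 addi  $r1, $r1, 5 ; 0/12/65532/13/4
#6 sub  $r1, $r0, $r4 ; 0/65532/65532/13/4
#7 ori   $r2, $r0, 0 ; 0/65532/0/13/4
#8 bne  $r1, $r0, L11 ; 0/65532/0/13/4 ; →target
#9 xor  $r2, $r2, $r4 ; 0/65532/4/13/4
#11 or   $r4, $r1, $r2 ; 0/65532/4/13/65532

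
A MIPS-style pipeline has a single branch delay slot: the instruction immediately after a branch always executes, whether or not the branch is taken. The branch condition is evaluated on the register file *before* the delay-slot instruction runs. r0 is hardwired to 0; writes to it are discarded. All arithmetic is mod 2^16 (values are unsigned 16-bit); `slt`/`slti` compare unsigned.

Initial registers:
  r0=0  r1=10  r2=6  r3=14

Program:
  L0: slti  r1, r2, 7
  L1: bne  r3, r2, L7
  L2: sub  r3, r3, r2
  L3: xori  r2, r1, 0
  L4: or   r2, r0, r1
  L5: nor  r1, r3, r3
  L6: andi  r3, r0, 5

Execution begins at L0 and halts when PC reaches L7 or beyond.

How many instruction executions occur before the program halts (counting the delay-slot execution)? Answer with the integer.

3

[0] slti  r1, r2, 7  →  {r0:0, r1:1, r2:6, r3:14}
[1] bne  r3, r2, L7  →  {r0:0, r1:1, r2:6, r3:14}  ⟨branch taken⟩
[2] sub  r3, r3, r2  →  {r0:0, r1:1, r2:6, r3:8}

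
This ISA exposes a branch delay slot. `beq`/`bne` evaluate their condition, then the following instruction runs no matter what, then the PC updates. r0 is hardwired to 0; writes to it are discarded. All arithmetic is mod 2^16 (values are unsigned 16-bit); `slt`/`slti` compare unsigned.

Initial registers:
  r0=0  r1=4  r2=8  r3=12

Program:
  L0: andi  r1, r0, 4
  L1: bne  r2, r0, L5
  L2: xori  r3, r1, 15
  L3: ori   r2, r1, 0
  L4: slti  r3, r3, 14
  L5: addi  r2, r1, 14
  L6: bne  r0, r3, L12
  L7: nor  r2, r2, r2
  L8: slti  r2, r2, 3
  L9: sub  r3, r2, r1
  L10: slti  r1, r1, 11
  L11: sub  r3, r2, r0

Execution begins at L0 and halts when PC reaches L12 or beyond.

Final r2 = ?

65521

[0] andi  r1, r0, 4  →  {r0:0, r1:0, r2:8, r3:12}
[1] bne  r2, r0, L5  →  {r0:0, r1:0, r2:8, r3:12}  ⟨branch taken⟩
[2] xori  r3, r1, 15  →  {r0:0, r1:0, r2:8, r3:15}
[5] addi  r2, r1, 14  →  {r0:0, r1:0, r2:14, r3:15}
[6] bne  r0, r3, L12  →  {r0:0, r1:0, r2:14, r3:15}  ⟨branch taken⟩
[7] nor  r2, r2, r2  →  {r0:0, r1:0, r2:65521, r3:15}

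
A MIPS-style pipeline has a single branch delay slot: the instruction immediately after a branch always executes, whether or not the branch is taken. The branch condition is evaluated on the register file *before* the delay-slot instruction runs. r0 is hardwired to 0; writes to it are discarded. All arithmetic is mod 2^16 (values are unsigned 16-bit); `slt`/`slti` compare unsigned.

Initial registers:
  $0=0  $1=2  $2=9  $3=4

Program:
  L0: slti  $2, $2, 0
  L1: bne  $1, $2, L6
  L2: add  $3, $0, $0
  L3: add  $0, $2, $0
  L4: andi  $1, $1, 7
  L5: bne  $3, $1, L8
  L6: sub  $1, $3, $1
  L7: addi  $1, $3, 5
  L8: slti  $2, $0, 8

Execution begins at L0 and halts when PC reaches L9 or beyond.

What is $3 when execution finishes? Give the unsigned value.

PC=0  slti  $2, $2, 0        | $0=0 $1=2 $2=0 $3=4
PC=1  bne  $1, $2, L6        | $0=0 $1=2 $2=0 $3=4  [TAKEN]
PC=2  add  $3, $0, $0        | $0=0 $1=2 $2=0 $3=0
PC=6  sub  $1, $3, $1        | $0=0 $1=65534 $2=0 $3=0
PC=7  addi  $1, $3, 5        | $0=0 $1=5 $2=0 $3=0
PC=8  slti  $2, $0, 8        | $0=0 $1=5 $2=1 $3=0

0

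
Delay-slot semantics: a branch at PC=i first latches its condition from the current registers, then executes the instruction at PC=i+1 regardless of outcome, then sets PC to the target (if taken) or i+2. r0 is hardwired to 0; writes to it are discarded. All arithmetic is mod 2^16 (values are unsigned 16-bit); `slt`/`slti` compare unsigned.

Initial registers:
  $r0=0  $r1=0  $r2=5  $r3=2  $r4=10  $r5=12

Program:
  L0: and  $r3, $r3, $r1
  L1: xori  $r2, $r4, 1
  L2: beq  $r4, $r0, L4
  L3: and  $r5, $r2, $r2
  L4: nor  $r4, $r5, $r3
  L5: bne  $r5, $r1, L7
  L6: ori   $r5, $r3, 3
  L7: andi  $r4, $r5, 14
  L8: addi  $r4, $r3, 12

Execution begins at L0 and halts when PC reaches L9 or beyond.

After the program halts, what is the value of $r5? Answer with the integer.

[0] and  $r3, $r3, $r1  →  {$r0:0, $r1:0, $r2:5, $r3:0, $r4:10, $r5:12}
[1] xori  $r2, $r4, 1  →  {$r0:0, $r1:0, $r2:11, $r3:0, $r4:10, $r5:12}
[2] beq  $r4, $r0, L4  →  {$r0:0, $r1:0, $r2:11, $r3:0, $r4:10, $r5:12}  ⟨branch fallthrough⟩
[3] and  $r5, $r2, $r2  →  {$r0:0, $r1:0, $r2:11, $r3:0, $r4:10, $r5:11}
[4] nor  $r4, $r5, $r3  →  {$r0:0, $r1:0, $r2:11, $r3:0, $r4:65524, $r5:11}
[5] bne  $r5, $r1, L7  →  {$r0:0, $r1:0, $r2:11, $r3:0, $r4:65524, $r5:11}  ⟨branch taken⟩
[6] ori   $r5, $r3, 3  →  {$r0:0, $r1:0, $r2:11, $r3:0, $r4:65524, $r5:3}
[7] andi  $r4, $r5, 14  →  {$r0:0, $r1:0, $r2:11, $r3:0, $r4:2, $r5:3}
[8] addi  $r4, $r3, 12  →  {$r0:0, $r1:0, $r2:11, $r3:0, $r4:12, $r5:3}

3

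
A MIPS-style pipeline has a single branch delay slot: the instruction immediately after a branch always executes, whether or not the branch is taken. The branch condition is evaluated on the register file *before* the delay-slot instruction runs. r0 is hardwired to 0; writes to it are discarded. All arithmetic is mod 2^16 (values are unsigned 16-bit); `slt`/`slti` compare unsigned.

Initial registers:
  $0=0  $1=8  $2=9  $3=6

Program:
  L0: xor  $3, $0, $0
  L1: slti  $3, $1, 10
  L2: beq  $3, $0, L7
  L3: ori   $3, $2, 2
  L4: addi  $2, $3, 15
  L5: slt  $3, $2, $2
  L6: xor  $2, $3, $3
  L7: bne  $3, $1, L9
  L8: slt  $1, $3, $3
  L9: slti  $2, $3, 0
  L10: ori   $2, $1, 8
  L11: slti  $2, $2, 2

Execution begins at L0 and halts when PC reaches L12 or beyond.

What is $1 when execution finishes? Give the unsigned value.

[0] xor  $3, $0, $0  →  {$0:0, $1:8, $2:9, $3:0}
[1] slti  $3, $1, 10  →  {$0:0, $1:8, $2:9, $3:1}
[2] beq  $3, $0, L7  →  {$0:0, $1:8, $2:9, $3:1}  ⟨branch fallthrough⟩
[3] ori   $3, $2, 2  →  {$0:0, $1:8, $2:9, $3:11}
[4] addi  $2, $3, 15  →  {$0:0, $1:8, $2:26, $3:11}
[5] slt  $3, $2, $2  →  {$0:0, $1:8, $2:26, $3:0}
[6] xor  $2, $3, $3  →  {$0:0, $1:8, $2:0, $3:0}
[7] bne  $3, $1, L9  →  {$0:0, $1:8, $2:0, $3:0}  ⟨branch taken⟩
[8] slt  $1, $3, $3  →  {$0:0, $1:0, $2:0, $3:0}
[9] slti  $2, $3, 0  →  {$0:0, $1:0, $2:0, $3:0}
[10] ori   $2, $1, 8  →  {$0:0, $1:0, $2:8, $3:0}
[11] slti  $2, $2, 2  →  {$0:0, $1:0, $2:0, $3:0}

0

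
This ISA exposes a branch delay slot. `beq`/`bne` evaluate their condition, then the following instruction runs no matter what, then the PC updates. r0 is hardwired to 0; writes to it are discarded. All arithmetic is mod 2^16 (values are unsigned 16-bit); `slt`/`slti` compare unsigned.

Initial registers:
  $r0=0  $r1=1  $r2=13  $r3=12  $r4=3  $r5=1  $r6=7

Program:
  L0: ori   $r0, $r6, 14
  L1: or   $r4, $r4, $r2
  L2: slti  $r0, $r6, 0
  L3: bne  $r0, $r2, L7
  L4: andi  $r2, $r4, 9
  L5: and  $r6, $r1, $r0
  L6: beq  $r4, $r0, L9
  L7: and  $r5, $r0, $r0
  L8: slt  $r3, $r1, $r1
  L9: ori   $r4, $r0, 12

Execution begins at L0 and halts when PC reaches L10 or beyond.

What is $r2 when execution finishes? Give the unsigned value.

9

[0] ori   $r0, $r6, 14  →  {$r0:0, $r1:1, $r2:13, $r3:12, $r4:3, $r5:1, $r6:7}
[1] or   $r4, $r4, $r2  →  {$r0:0, $r1:1, $r2:13, $r3:12, $r4:15, $r5:1, $r6:7}
[2] slti  $r0, $r6, 0  →  {$r0:0, $r1:1, $r2:13, $r3:12, $r4:15, $r5:1, $r6:7}
[3] bne  $r0, $r2, L7  →  {$r0:0, $r1:1, $r2:13, $r3:12, $r4:15, $r5:1, $r6:7}  ⟨branch taken⟩
[4] andi  $r2, $r4, 9  →  {$r0:0, $r1:1, $r2:9, $r3:12, $r4:15, $r5:1, $r6:7}
[7] and  $r5, $r0, $r0  →  {$r0:0, $r1:1, $r2:9, $r3:12, $r4:15, $r5:0, $r6:7}
[8] slt  $r3, $r1, $r1  →  {$r0:0, $r1:1, $r2:9, $r3:0, $r4:15, $r5:0, $r6:7}
[9] ori   $r4, $r0, 12  →  {$r0:0, $r1:1, $r2:9, $r3:0, $r4:12, $r5:0, $r6:7}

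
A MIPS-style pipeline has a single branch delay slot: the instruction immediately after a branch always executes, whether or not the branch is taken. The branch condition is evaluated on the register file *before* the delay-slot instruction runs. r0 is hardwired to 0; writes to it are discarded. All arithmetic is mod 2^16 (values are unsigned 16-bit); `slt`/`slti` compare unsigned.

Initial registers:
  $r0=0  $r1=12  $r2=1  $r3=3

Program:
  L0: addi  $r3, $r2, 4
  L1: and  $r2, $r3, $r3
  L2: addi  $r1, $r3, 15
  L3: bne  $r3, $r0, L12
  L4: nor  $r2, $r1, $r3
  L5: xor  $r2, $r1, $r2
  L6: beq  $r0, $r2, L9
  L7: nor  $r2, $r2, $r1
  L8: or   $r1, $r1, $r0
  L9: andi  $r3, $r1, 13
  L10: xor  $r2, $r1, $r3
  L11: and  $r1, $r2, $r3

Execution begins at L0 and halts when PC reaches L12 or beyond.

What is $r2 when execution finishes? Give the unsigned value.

65514

#0 addi  $r3, $r2, 4 ; 0/12/1/5
#1 and  $r2, $r3, $r3 ; 0/12/5/5
#2 addi  $r1, $r3, 15 ; 0/20/5/5
#3 bne  $r3, $r0, L12 ; 0/20/5/5 ; →target
#4 nor  $r2, $r1, $r3 ; 0/20/65514/5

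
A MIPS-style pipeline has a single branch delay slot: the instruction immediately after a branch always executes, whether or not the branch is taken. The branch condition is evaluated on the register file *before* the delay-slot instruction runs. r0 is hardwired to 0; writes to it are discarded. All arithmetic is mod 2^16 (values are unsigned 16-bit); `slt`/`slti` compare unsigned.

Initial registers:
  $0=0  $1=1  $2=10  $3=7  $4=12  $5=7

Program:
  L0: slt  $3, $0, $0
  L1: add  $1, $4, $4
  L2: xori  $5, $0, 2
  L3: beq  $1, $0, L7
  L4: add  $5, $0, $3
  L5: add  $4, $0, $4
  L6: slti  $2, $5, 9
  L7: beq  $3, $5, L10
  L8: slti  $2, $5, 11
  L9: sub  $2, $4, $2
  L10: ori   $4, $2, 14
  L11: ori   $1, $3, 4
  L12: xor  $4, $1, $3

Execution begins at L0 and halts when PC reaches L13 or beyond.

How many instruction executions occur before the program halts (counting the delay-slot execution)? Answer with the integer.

[0] slt  $3, $0, $0  →  {$0:0, $1:1, $2:10, $3:0, $4:12, $5:7}
[1] add  $1, $4, $4  →  {$0:0, $1:24, $2:10, $3:0, $4:12, $5:7}
[2] xori  $5, $0, 2  →  {$0:0, $1:24, $2:10, $3:0, $4:12, $5:2}
[3] beq  $1, $0, L7  →  {$0:0, $1:24, $2:10, $3:0, $4:12, $5:2}  ⟨branch fallthrough⟩
[4] add  $5, $0, $3  →  {$0:0, $1:24, $2:10, $3:0, $4:12, $5:0}
[5] add  $4, $0, $4  →  {$0:0, $1:24, $2:10, $3:0, $4:12, $5:0}
[6] slti  $2, $5, 9  →  {$0:0, $1:24, $2:1, $3:0, $4:12, $5:0}
[7] beq  $3, $5, L10  →  {$0:0, $1:24, $2:1, $3:0, $4:12, $5:0}  ⟨branch taken⟩
[8] slti  $2, $5, 11  →  {$0:0, $1:24, $2:1, $3:0, $4:12, $5:0}
[10] ori   $4, $2, 14  →  {$0:0, $1:24, $2:1, $3:0, $4:15, $5:0}
[11] ori   $1, $3, 4  →  {$0:0, $1:4, $2:1, $3:0, $4:15, $5:0}
[12] xor  $4, $1, $3  →  {$0:0, $1:4, $2:1, $3:0, $4:4, $5:0}

12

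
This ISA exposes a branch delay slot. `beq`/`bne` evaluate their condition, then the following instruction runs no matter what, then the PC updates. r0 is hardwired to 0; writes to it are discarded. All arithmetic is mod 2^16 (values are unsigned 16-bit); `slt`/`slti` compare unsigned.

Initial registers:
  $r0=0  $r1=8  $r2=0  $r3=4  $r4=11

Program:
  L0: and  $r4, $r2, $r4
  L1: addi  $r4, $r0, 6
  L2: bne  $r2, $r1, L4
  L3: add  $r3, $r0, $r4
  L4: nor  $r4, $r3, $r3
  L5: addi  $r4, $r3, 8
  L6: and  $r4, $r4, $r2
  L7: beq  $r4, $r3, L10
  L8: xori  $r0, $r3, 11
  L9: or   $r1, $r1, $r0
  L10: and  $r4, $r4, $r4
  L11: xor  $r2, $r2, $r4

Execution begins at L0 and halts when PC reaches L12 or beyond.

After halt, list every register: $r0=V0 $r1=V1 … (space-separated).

$r0=0 $r1=8 $r2=0 $r3=6 $r4=0

#0 and  $r4, $r2, $r4 ; 0/8/0/4/0
#1 addi  $r4, $r0, 6 ; 0/8/0/4/6
#2 bne  $r2, $r1, L4 ; 0/8/0/4/6 ; →target
#3 add  $r3, $r0, $r4 ; 0/8/0/6/6
#4 nor  $r4, $r3, $r3 ; 0/8/0/6/65529
#5 addi  $r4, $r3, 8 ; 0/8/0/6/14
#6 and  $r4, $r4, $r2 ; 0/8/0/6/0
#7 beq  $r4, $r3, L10 ; 0/8/0/6/0 ; →fallthru
#8 xori  $r0, $r3, 11 ; 0/8/0/6/0
#9 or   $r1, $r1, $r0 ; 0/8/0/6/0
#10 and  $r4, $r4, $r4 ; 0/8/0/6/0
#11 xor  $r2, $r2, $r4 ; 0/8/0/6/0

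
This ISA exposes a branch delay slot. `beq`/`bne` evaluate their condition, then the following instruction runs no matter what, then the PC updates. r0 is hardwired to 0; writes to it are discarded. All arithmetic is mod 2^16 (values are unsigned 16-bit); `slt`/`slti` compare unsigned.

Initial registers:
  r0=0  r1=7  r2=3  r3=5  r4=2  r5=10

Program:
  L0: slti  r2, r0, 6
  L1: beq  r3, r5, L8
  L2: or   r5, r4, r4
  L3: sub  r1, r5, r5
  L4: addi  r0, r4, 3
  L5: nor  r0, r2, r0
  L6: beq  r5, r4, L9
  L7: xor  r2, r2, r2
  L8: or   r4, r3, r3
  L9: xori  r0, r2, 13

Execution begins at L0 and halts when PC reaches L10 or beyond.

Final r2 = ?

0

PC=0  slti  r2, r0, 6        | r0=0 r1=7 r2=1 r3=5 r4=2 r5=10
PC=1  beq  r3, r5, L8        | r0=0 r1=7 r2=1 r3=5 r4=2 r5=10  [not taken]
PC=2  or   r5, r4, r4        | r0=0 r1=7 r2=1 r3=5 r4=2 r5=2
PC=3  sub  r1, r5, r5        | r0=0 r1=0 r2=1 r3=5 r4=2 r5=2
PC=4  addi  r0, r4, 3        | r0=0 r1=0 r2=1 r3=5 r4=2 r5=2
PC=5  nor  r0, r2, r0        | r0=0 r1=0 r2=1 r3=5 r4=2 r5=2
PC=6  beq  r5, r4, L9        | r0=0 r1=0 r2=1 r3=5 r4=2 r5=2  [TAKEN]
PC=7  xor  r2, r2, r2        | r0=0 r1=0 r2=0 r3=5 r4=2 r5=2
PC=9  xori  r0, r2, 13       | r0=0 r1=0 r2=0 r3=5 r4=2 r5=2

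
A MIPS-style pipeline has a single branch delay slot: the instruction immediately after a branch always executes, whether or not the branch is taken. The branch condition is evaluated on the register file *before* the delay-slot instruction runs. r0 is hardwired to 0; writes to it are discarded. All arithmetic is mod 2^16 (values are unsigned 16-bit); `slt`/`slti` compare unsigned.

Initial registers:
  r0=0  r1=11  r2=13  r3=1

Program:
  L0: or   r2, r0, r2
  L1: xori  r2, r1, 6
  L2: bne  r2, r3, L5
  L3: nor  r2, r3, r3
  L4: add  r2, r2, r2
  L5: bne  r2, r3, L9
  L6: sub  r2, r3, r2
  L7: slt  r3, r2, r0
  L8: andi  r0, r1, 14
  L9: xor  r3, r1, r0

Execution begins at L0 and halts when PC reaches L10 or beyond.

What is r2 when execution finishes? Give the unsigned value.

[0] or   r2, r0, r2  →  {r0:0, r1:11, r2:13, r3:1}
[1] xori  r2, r1, 6  →  {r0:0, r1:11, r2:13, r3:1}
[2] bne  r2, r3, L5  →  {r0:0, r1:11, r2:13, r3:1}  ⟨branch taken⟩
[3] nor  r2, r3, r3  →  {r0:0, r1:11, r2:65534, r3:1}
[5] bne  r2, r3, L9  →  {r0:0, r1:11, r2:65534, r3:1}  ⟨branch taken⟩
[6] sub  r2, r3, r2  →  {r0:0, r1:11, r2:3, r3:1}
[9] xor  r3, r1, r0  →  {r0:0, r1:11, r2:3, r3:11}

3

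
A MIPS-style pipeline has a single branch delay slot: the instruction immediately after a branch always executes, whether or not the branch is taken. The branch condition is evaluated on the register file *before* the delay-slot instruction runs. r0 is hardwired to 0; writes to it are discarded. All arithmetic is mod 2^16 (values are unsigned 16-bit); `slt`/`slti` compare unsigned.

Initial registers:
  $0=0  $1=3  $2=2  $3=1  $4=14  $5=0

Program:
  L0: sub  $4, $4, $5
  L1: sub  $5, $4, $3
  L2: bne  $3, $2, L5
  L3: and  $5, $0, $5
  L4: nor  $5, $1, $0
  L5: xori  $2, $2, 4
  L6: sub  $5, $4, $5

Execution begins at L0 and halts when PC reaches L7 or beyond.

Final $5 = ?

#0 sub  $4, $4, $5 ; 0/3/2/1/14/0
#1 sub  $5, $4, $3 ; 0/3/2/1/14/13
#2 bne  $3, $2, L5 ; 0/3/2/1/14/13 ; →target
#3 and  $5, $0, $5 ; 0/3/2/1/14/0
#5 xori  $2, $2, 4 ; 0/3/6/1/14/0
#6 sub  $5, $4, $5 ; 0/3/6/1/14/14

14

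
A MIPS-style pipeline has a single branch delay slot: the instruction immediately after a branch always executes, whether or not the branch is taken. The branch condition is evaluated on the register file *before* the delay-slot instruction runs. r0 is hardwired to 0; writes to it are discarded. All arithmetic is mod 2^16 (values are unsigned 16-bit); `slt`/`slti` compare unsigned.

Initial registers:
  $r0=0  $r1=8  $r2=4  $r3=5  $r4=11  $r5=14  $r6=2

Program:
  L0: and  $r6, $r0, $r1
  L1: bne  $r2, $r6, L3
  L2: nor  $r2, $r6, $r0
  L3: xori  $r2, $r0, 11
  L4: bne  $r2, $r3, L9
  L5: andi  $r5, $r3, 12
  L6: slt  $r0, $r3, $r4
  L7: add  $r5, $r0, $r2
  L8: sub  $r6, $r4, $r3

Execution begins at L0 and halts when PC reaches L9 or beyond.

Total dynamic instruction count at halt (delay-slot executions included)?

[0] and  $r6, $r0, $r1  →  {$r0:0, $r1:8, $r2:4, $r3:5, $r4:11, $r5:14, $r6:0}
[1] bne  $r2, $r6, L3  →  {$r0:0, $r1:8, $r2:4, $r3:5, $r4:11, $r5:14, $r6:0}  ⟨branch taken⟩
[2] nor  $r2, $r6, $r0  →  {$r0:0, $r1:8, $r2:65535, $r3:5, $r4:11, $r5:14, $r6:0}
[3] xori  $r2, $r0, 11  →  {$r0:0, $r1:8, $r2:11, $r3:5, $r4:11, $r5:14, $r6:0}
[4] bne  $r2, $r3, L9  →  {$r0:0, $r1:8, $r2:11, $r3:5, $r4:11, $r5:14, $r6:0}  ⟨branch taken⟩
[5] andi  $r5, $r3, 12  →  {$r0:0, $r1:8, $r2:11, $r3:5, $r4:11, $r5:4, $r6:0}

6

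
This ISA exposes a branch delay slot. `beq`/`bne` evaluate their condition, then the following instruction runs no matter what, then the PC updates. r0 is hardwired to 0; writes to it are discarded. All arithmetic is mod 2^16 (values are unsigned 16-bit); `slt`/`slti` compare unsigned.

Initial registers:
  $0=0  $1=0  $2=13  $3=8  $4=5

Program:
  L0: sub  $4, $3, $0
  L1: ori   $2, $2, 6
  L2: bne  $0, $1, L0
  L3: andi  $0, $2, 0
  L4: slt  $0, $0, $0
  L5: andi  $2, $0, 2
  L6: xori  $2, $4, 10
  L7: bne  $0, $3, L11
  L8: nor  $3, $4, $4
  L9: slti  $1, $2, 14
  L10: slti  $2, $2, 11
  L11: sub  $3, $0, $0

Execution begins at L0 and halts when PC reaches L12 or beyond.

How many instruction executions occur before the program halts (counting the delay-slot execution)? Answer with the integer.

#0 sub  $4, $3, $0 ; 0/0/13/8/8
#1 ori   $2, $2, 6 ; 0/0/15/8/8
#2 bne  $0, $1, L0 ; 0/0/15/8/8 ; →fallthru
#3 andi  $0, $2, 0 ; 0/0/15/8/8
#4 slt  $0, $0, $0 ; 0/0/15/8/8
#5 andi  $2, $0, 2 ; 0/0/0/8/8
#6 xori  $2, $4, 10 ; 0/0/2/8/8
#7 bne  $0, $3, L11 ; 0/0/2/8/8 ; →target
#8 nor  $3, $4, $4 ; 0/0/2/65527/8
#11 sub  $3, $0, $0 ; 0/0/2/0/8

10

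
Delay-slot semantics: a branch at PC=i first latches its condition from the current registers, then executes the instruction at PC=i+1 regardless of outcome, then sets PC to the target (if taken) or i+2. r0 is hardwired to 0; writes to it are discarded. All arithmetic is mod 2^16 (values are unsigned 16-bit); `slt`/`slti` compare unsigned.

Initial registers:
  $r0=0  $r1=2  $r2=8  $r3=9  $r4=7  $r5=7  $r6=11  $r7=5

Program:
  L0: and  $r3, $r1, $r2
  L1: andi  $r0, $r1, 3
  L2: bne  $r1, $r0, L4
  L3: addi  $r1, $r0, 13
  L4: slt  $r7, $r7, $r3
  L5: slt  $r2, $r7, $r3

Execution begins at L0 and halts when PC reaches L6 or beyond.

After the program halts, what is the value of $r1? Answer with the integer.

13

[0] and  $r3, $r1, $r2  →  {$r0:0, $r1:2, $r2:8, $r3:0, $r4:7, $r5:7, $r6:11, $r7:5}
[1] andi  $r0, $r1, 3  →  {$r0:0, $r1:2, $r2:8, $r3:0, $r4:7, $r5:7, $r6:11, $r7:5}
[2] bne  $r1, $r0, L4  →  {$r0:0, $r1:2, $r2:8, $r3:0, $r4:7, $r5:7, $r6:11, $r7:5}  ⟨branch taken⟩
[3] addi  $r1, $r0, 13  →  {$r0:0, $r1:13, $r2:8, $r3:0, $r4:7, $r5:7, $r6:11, $r7:5}
[4] slt  $r7, $r7, $r3  →  {$r0:0, $r1:13, $r2:8, $r3:0, $r4:7, $r5:7, $r6:11, $r7:0}
[5] slt  $r2, $r7, $r3  →  {$r0:0, $r1:13, $r2:0, $r3:0, $r4:7, $r5:7, $r6:11, $r7:0}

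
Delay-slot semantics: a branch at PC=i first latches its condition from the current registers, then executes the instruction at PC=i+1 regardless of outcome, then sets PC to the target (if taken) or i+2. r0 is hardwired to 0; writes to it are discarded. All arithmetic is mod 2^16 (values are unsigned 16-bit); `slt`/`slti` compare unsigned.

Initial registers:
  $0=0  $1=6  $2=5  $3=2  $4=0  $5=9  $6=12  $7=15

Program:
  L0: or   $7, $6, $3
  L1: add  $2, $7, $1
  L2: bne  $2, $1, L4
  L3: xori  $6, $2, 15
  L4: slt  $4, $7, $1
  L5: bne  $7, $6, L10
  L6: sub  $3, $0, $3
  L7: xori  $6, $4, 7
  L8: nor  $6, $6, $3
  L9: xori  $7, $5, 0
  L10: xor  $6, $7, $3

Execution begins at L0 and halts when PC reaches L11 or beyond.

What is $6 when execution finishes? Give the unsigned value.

65520

PC=0  or   $7, $6, $3        | $0=0 $1=6 $2=5 $3=2 $4=0 $5=9 $6=12 $7=14
PC=1  add  $2, $7, $1        | $0=0 $1=6 $2=20 $3=2 $4=0 $5=9 $6=12 $7=14
PC=2  bne  $2, $1, L4        | $0=0 $1=6 $2=20 $3=2 $4=0 $5=9 $6=12 $7=14  [TAKEN]
PC=3  xori  $6, $2, 15       | $0=0 $1=6 $2=20 $3=2 $4=0 $5=9 $6=27 $7=14
PC=4  slt  $4, $7, $1        | $0=0 $1=6 $2=20 $3=2 $4=0 $5=9 $6=27 $7=14
PC=5  bne  $7, $6, L10       | $0=0 $1=6 $2=20 $3=2 $4=0 $5=9 $6=27 $7=14  [TAKEN]
PC=6  sub  $3, $0, $3        | $0=0 $1=6 $2=20 $3=65534 $4=0 $5=9 $6=27 $7=14
PC=10 xor  $6, $7, $3        | $0=0 $1=6 $2=20 $3=65534 $4=0 $5=9 $6=65520 $7=14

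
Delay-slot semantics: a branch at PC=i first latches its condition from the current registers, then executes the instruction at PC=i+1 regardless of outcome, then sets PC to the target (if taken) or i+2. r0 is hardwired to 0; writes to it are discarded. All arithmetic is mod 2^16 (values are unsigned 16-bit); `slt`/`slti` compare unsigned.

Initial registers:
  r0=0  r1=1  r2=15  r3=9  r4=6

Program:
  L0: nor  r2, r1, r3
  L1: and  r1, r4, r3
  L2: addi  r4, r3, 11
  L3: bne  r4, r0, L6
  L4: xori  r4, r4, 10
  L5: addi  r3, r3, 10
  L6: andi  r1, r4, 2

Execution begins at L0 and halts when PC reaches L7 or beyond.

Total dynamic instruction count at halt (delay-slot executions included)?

6

[0] nor  r2, r1, r3  →  {r0:0, r1:1, r2:65526, r3:9, r4:6}
[1] and  r1, r4, r3  →  {r0:0, r1:0, r2:65526, r3:9, r4:6}
[2] addi  r4, r3, 11  →  {r0:0, r1:0, r2:65526, r3:9, r4:20}
[3] bne  r4, r0, L6  →  {r0:0, r1:0, r2:65526, r3:9, r4:20}  ⟨branch taken⟩
[4] xori  r4, r4, 10  →  {r0:0, r1:0, r2:65526, r3:9, r4:30}
[6] andi  r1, r4, 2  →  {r0:0, r1:2, r2:65526, r3:9, r4:30}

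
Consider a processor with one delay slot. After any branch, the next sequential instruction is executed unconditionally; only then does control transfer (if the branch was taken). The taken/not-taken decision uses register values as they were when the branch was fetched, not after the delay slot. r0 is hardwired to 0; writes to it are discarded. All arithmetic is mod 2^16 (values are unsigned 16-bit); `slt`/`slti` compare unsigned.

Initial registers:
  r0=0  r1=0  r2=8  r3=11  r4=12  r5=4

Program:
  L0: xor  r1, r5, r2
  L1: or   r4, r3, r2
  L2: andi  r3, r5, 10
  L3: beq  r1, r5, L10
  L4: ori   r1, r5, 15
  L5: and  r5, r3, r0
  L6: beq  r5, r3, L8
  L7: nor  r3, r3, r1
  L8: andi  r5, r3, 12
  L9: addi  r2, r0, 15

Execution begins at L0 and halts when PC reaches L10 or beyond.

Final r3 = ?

[0] xor  r1, r5, r2  →  {r0:0, r1:12, r2:8, r3:11, r4:12, r5:4}
[1] or   r4, r3, r2  →  {r0:0, r1:12, r2:8, r3:11, r4:11, r5:4}
[2] andi  r3, r5, 10  →  {r0:0, r1:12, r2:8, r3:0, r4:11, r5:4}
[3] beq  r1, r5, L10  →  {r0:0, r1:12, r2:8, r3:0, r4:11, r5:4}  ⟨branch fallthrough⟩
[4] ori   r1, r5, 15  →  {r0:0, r1:15, r2:8, r3:0, r4:11, r5:4}
[5] and  r5, r3, r0  →  {r0:0, r1:15, r2:8, r3:0, r4:11, r5:0}
[6] beq  r5, r3, L8  →  {r0:0, r1:15, r2:8, r3:0, r4:11, r5:0}  ⟨branch taken⟩
[7] nor  r3, r3, r1  →  {r0:0, r1:15, r2:8, r3:65520, r4:11, r5:0}
[8] andi  r5, r3, 12  →  {r0:0, r1:15, r2:8, r3:65520, r4:11, r5:0}
[9] addi  r2, r0, 15  →  {r0:0, r1:15, r2:15, r3:65520, r4:11, r5:0}

65520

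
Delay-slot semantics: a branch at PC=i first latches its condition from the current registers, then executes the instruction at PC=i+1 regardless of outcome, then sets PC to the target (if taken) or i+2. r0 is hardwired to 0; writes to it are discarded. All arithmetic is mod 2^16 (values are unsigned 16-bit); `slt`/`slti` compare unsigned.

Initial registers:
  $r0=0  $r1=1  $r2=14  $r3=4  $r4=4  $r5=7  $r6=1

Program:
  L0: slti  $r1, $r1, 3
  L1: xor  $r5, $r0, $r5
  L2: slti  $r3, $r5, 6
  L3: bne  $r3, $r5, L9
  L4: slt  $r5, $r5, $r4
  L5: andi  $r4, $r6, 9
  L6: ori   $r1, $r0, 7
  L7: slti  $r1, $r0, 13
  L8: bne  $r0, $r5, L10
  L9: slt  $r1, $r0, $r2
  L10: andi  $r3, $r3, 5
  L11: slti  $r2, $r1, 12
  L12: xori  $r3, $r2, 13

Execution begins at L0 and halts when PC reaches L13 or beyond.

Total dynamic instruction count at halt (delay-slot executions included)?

9

PC=0  slti  $r1, $r1, 3      | $r0=0 $r1=1 $r2=14 $r3=4 $r4=4 $r5=7 $r6=1
PC=1  xor  $r5, $r0, $r5     | $r0=0 $r1=1 $r2=14 $r3=4 $r4=4 $r5=7 $r6=1
PC=2  slti  $r3, $r5, 6      | $r0=0 $r1=1 $r2=14 $r3=0 $r4=4 $r5=7 $r6=1
PC=3  bne  $r3, $r5, L9      | $r0=0 $r1=1 $r2=14 $r3=0 $r4=4 $r5=7 $r6=1  [TAKEN]
PC=4  slt  $r5, $r5, $r4     | $r0=0 $r1=1 $r2=14 $r3=0 $r4=4 $r5=0 $r6=1
PC=9  slt  $r1, $r0, $r2     | $r0=0 $r1=1 $r2=14 $r3=0 $r4=4 $r5=0 $r6=1
PC=10 andi  $r3, $r3, 5      | $r0=0 $r1=1 $r2=14 $r3=0 $r4=4 $r5=0 $r6=1
PC=11 slti  $r2, $r1, 12     | $r0=0 $r1=1 $r2=1 $r3=0 $r4=4 $r5=0 $r6=1
PC=12 xori  $r3, $r2, 13     | $r0=0 $r1=1 $r2=1 $r3=12 $r4=4 $r5=0 $r6=1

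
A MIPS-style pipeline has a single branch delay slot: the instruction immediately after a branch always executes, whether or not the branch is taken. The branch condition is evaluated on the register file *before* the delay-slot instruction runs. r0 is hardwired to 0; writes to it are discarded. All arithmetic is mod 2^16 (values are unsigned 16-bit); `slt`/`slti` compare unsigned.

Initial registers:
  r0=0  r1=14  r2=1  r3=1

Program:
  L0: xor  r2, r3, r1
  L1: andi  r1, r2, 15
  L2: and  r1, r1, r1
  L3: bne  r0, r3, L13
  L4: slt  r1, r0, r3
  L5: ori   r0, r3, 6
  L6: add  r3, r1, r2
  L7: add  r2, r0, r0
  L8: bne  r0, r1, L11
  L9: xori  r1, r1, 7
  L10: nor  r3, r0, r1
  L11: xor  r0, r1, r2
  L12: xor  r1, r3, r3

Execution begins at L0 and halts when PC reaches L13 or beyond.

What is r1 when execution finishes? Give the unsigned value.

[0] xor  r2, r3, r1  →  {r0:0, r1:14, r2:15, r3:1}
[1] andi  r1, r2, 15  →  {r0:0, r1:15, r2:15, r3:1}
[2] and  r1, r1, r1  →  {r0:0, r1:15, r2:15, r3:1}
[3] bne  r0, r3, L13  →  {r0:0, r1:15, r2:15, r3:1}  ⟨branch taken⟩
[4] slt  r1, r0, r3  →  {r0:0, r1:1, r2:15, r3:1}

1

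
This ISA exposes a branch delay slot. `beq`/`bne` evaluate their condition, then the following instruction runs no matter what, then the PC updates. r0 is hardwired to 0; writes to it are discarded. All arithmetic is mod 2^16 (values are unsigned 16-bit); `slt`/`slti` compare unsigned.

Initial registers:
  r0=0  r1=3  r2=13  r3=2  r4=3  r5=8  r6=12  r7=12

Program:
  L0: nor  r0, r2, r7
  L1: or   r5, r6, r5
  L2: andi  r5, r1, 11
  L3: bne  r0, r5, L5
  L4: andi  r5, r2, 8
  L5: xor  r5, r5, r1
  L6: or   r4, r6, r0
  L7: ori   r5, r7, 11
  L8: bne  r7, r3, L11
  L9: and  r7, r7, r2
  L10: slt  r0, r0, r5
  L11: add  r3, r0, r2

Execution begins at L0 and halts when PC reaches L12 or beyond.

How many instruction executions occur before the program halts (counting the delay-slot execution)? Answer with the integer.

11

#0 nor  r0, r2, r7 ; 0/3/13/2/3/8/12/12
#1 or   r5, r6, r5 ; 0/3/13/2/3/12/12/12
#2 andi  r5, r1, 11 ; 0/3/13/2/3/3/12/12
#3 bne  r0, r5, L5 ; 0/3/13/2/3/3/12/12 ; →target
#4 andi  r5, r2, 8 ; 0/3/13/2/3/8/12/12
#5 xor  r5, r5, r1 ; 0/3/13/2/3/11/12/12
#6 or   r4, r6, r0 ; 0/3/13/2/12/11/12/12
#7 ori   r5, r7, 11 ; 0/3/13/2/12/15/12/12
#8 bne  r7, r3, L11 ; 0/3/13/2/12/15/12/12 ; →target
#9 and  r7, r7, r2 ; 0/3/13/2/12/15/12/12
#11 add  r3, r0, r2 ; 0/3/13/13/12/15/12/12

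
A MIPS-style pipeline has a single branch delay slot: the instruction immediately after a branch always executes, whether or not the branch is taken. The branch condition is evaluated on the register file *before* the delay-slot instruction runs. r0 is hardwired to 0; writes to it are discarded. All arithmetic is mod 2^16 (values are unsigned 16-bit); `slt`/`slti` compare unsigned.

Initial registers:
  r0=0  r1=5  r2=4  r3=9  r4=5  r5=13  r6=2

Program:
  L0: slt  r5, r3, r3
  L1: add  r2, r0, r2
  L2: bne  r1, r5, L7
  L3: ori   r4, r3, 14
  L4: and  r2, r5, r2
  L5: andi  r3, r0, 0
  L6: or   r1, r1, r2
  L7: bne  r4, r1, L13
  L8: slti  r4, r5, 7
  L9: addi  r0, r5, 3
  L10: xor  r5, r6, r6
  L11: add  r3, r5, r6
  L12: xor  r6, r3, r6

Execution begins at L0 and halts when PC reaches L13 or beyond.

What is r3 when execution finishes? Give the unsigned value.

9

  step pc=0: slt  r5, r3, r3  regs=(0,5,4,9,5,0,2)
  step pc=1: add  r2, r0, r2  regs=(0,5,4,9,5,0,2)
  step pc=2: bne  r1, r5, L7  cond=T  regs=(0,5,4,9,5,0,2)
  step pc=3: ori   r4, r3, 14  regs=(0,5,4,9,15,0,2)
  step pc=7: bne  r4, r1, L13  cond=T  regs=(0,5,4,9,15,0,2)
  step pc=8: slti  r4, r5, 7  regs=(0,5,4,9,1,0,2)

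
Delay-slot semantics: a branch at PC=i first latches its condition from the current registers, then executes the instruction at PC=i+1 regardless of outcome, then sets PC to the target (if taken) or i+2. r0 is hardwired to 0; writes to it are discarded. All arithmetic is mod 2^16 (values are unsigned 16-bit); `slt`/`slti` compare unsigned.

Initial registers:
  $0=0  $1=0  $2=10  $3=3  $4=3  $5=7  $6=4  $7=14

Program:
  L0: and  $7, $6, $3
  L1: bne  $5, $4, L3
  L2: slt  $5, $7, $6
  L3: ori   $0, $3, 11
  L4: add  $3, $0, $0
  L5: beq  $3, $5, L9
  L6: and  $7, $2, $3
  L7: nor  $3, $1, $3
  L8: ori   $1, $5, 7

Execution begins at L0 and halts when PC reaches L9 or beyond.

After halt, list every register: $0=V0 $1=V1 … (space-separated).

PC=0  and  $7, $6, $3        | $0=0 $1=0 $2=10 $3=3 $4=3 $5=7 $6=4 $7=0
PC=1  bne  $5, $4, L3        | $0=0 $1=0 $2=10 $3=3 $4=3 $5=7 $6=4 $7=0  [TAKEN]
PC=2  slt  $5, $7, $6        | $0=0 $1=0 $2=10 $3=3 $4=3 $5=1 $6=4 $7=0
PC=3  ori   $0, $3, 11       | $0=0 $1=0 $2=10 $3=3 $4=3 $5=1 $6=4 $7=0
PC=4  add  $3, $0, $0        | $0=0 $1=0 $2=10 $3=0 $4=3 $5=1 $6=4 $7=0
PC=5  beq  $3, $5, L9        | $0=0 $1=0 $2=10 $3=0 $4=3 $5=1 $6=4 $7=0  [not taken]
PC=6  and  $7, $2, $3        | $0=0 $1=0 $2=10 $3=0 $4=3 $5=1 $6=4 $7=0
PC=7  nor  $3, $1, $3        | $0=0 $1=0 $2=10 $3=65535 $4=3 $5=1 $6=4 $7=0
PC=8  ori   $1, $5, 7        | $0=0 $1=7 $2=10 $3=65535 $4=3 $5=1 $6=4 $7=0

$0=0 $1=7 $2=10 $3=65535 $4=3 $5=1 $6=4 $7=0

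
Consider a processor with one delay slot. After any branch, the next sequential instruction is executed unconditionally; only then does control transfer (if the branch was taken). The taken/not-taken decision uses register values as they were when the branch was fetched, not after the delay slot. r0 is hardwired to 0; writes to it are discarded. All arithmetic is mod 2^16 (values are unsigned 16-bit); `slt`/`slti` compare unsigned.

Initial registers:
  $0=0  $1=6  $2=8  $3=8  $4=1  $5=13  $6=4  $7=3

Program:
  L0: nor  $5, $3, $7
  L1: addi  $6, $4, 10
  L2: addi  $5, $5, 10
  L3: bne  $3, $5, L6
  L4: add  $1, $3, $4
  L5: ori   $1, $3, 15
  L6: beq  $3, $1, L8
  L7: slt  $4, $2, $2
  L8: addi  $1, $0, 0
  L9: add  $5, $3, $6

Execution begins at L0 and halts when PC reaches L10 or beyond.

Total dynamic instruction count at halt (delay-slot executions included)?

9

PC=0  nor  $5, $3, $7        | $0=0 $1=6 $2=8 $3=8 $4=1 $5=65524 $6=4 $7=3
PC=1  addi  $6, $4, 10       | $0=0 $1=6 $2=8 $3=8 $4=1 $5=65524 $6=11 $7=3
PC=2  addi  $5, $5, 10       | $0=0 $1=6 $2=8 $3=8 $4=1 $5=65534 $6=11 $7=3
PC=3  bne  $3, $5, L6        | $0=0 $1=6 $2=8 $3=8 $4=1 $5=65534 $6=11 $7=3  [TAKEN]
PC=4  add  $1, $3, $4        | $0=0 $1=9 $2=8 $3=8 $4=1 $5=65534 $6=11 $7=3
PC=6  beq  $3, $1, L8        | $0=0 $1=9 $2=8 $3=8 $4=1 $5=65534 $6=11 $7=3  [not taken]
PC=7  slt  $4, $2, $2        | $0=0 $1=9 $2=8 $3=8 $4=0 $5=65534 $6=11 $7=3
PC=8  addi  $1, $0, 0        | $0=0 $1=0 $2=8 $3=8 $4=0 $5=65534 $6=11 $7=3
PC=9  add  $5, $3, $6        | $0=0 $1=0 $2=8 $3=8 $4=0 $5=19 $6=11 $7=3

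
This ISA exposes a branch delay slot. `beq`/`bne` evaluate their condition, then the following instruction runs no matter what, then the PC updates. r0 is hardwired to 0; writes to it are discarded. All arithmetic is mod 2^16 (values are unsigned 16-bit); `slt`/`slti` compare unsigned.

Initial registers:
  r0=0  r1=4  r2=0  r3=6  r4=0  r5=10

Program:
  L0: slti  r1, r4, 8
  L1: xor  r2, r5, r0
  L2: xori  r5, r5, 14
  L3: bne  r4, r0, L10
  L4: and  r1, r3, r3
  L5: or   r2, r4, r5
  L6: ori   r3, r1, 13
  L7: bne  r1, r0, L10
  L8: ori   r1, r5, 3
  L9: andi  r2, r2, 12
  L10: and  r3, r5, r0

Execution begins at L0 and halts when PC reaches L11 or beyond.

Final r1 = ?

7

#0 slti  r1, r4, 8 ; 0/1/0/6/0/10
#1 xor  r2, r5, r0 ; 0/1/10/6/0/10
#2 xori  r5, r5, 14 ; 0/1/10/6/0/4
#3 bne  r4, r0, L10 ; 0/1/10/6/0/4 ; →fallthru
#4 and  r1, r3, r3 ; 0/6/10/6/0/4
#5 or   r2, r4, r5 ; 0/6/4/6/0/4
#6 ori   r3, r1, 13 ; 0/6/4/15/0/4
#7 bne  r1, r0, L10 ; 0/6/4/15/0/4 ; →target
#8 ori   r1, r5, 3 ; 0/7/4/15/0/4
#10 and  r3, r5, r0 ; 0/7/4/0/0/4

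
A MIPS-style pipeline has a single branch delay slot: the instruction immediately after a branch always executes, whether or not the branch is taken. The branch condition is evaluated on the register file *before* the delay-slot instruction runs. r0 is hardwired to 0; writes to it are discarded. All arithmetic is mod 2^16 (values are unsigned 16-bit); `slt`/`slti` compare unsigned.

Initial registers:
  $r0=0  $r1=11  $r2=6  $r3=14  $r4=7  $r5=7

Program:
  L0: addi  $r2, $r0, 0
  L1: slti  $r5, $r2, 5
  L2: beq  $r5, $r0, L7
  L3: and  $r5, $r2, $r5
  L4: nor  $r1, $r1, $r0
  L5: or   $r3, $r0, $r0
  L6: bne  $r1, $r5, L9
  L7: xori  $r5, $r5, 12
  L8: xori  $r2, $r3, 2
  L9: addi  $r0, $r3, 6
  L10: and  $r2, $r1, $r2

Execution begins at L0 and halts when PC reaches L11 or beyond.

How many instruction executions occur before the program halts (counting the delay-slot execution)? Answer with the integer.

10

#0 addi  $r2, $r0, 0 ; 0/11/0/14/7/7
#1 slti  $r5, $r2, 5 ; 0/11/0/14/7/1
#2 beq  $r5, $r0, L7 ; 0/11/0/14/7/1 ; →fallthru
#3 and  $r5, $r2, $r5 ; 0/11/0/14/7/0
#4 nor  $r1, $r1, $r0 ; 0/65524/0/14/7/0
#5 or   $r3, $r0, $r0 ; 0/65524/0/0/7/0
#6 bne  $r1, $r5, L9 ; 0/65524/0/0/7/0 ; →target
#7 xori  $r5, $r5, 12 ; 0/65524/0/0/7/12
#9 addi  $r0, $r3, 6 ; 0/65524/0/0/7/12
#10 and  $r2, $r1, $r2 ; 0/65524/0/0/7/12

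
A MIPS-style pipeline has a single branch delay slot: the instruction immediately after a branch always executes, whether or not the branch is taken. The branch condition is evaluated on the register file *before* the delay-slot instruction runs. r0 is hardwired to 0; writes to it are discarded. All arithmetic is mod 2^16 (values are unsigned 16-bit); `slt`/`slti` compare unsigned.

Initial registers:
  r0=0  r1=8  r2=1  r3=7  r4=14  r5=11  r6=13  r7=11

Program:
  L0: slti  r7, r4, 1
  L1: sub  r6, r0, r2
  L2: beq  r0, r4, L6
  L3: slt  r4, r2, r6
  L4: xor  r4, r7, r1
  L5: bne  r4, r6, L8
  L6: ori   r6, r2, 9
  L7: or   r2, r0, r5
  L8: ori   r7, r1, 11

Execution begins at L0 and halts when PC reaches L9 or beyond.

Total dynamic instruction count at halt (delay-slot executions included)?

PC=0  slti  r7, r4, 1        | r0=0 r1=8 r2=1 r3=7 r4=14 r5=11 r6=13 r7=0
PC=1  sub  r6, r0, r2        | r0=0 r1=8 r2=1 r3=7 r4=14 r5=11 r6=65535 r7=0
PC=2  beq  r0, r4, L6        | r0=0 r1=8 r2=1 r3=7 r4=14 r5=11 r6=65535 r7=0  [not taken]
PC=3  slt  r4, r2, r6        | r0=0 r1=8 r2=1 r3=7 r4=1 r5=11 r6=65535 r7=0
PC=4  xor  r4, r7, r1        | r0=0 r1=8 r2=1 r3=7 r4=8 r5=11 r6=65535 r7=0
PC=5  bne  r4, r6, L8        | r0=0 r1=8 r2=1 r3=7 r4=8 r5=11 r6=65535 r7=0  [TAKEN]
PC=6  ori   r6, r2, 9        | r0=0 r1=8 r2=1 r3=7 r4=8 r5=11 r6=9 r7=0
PC=8  ori   r7, r1, 11       | r0=0 r1=8 r2=1 r3=7 r4=8 r5=11 r6=9 r7=11

8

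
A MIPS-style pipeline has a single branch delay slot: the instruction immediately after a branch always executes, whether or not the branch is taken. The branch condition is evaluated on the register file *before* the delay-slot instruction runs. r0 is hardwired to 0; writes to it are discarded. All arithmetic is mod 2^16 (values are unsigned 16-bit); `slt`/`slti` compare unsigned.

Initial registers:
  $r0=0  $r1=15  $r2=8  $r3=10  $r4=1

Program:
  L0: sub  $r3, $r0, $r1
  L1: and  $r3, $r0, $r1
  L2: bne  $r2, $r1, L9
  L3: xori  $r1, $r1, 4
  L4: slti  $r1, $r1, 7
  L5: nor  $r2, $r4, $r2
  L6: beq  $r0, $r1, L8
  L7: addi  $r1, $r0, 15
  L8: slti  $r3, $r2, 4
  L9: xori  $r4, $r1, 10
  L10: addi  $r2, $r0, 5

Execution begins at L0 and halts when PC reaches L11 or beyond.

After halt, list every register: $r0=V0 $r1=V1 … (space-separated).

#0 sub  $r3, $r0, $r1 ; 0/15/8/65521/1
#1 and  $r3, $r0, $r1 ; 0/15/8/0/1
#2 bne  $r2, $r1, L9 ; 0/15/8/0/1 ; →target
#3 xori  $r1, $r1, 4 ; 0/11/8/0/1
#9 xori  $r4, $r1, 10 ; 0/11/8/0/1
#10 addi  $r2, $r0, 5 ; 0/11/5/0/1

$r0=0 $r1=11 $r2=5 $r3=0 $r4=1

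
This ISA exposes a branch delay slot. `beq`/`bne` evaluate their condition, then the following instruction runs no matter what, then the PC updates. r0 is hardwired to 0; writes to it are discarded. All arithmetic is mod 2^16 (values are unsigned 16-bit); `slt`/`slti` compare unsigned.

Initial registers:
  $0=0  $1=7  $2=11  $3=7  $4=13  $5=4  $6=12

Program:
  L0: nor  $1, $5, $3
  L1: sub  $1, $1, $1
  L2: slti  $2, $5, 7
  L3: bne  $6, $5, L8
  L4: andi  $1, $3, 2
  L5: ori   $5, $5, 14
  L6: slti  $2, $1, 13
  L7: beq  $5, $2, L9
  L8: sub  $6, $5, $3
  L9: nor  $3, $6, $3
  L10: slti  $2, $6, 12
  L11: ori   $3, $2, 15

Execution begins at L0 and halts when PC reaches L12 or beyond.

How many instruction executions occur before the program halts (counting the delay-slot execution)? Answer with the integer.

PC=0  nor  $1, $5, $3        | $0=0 $1=65528 $2=11 $3=7 $4=13 $5=4 $6=12
PC=1  sub  $1, $1, $1        | $0=0 $1=0 $2=11 $3=7 $4=13 $5=4 $6=12
PC=2  slti  $2, $5, 7        | $0=0 $1=0 $2=1 $3=7 $4=13 $5=4 $6=12
PC=3  bne  $6, $5, L8        | $0=0 $1=0 $2=1 $3=7 $4=13 $5=4 $6=12  [TAKEN]
PC=4  andi  $1, $3, 2        | $0=0 $1=2 $2=1 $3=7 $4=13 $5=4 $6=12
PC=8  sub  $6, $5, $3        | $0=0 $1=2 $2=1 $3=7 $4=13 $5=4 $6=65533
PC=9  nor  $3, $6, $3        | $0=0 $1=2 $2=1 $3=0 $4=13 $5=4 $6=65533
PC=10 slti  $2, $6, 12       | $0=0 $1=2 $2=0 $3=0 $4=13 $5=4 $6=65533
PC=11 ori   $3, $2, 15       | $0=0 $1=2 $2=0 $3=15 $4=13 $5=4 $6=65533

9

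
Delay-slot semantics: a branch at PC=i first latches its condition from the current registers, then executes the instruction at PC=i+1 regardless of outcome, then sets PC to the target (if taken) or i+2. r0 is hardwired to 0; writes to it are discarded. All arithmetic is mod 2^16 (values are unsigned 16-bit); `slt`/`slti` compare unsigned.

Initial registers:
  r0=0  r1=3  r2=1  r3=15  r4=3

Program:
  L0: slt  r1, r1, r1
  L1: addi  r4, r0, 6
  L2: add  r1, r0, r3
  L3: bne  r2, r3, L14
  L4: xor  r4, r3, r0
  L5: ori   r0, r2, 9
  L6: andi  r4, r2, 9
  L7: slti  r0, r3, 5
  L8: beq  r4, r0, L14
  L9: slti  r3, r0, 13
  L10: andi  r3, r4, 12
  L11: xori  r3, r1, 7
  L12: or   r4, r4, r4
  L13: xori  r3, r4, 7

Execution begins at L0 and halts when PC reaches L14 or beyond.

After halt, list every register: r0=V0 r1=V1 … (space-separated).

  step pc=0: slt  r1, r1, r1  regs=(0,0,1,15,3)
  step pc=1: addi  r4, r0, 6  regs=(0,0,1,15,6)
  step pc=2: add  r1, r0, r3  regs=(0,15,1,15,6)
  step pc=3: bne  r2, r3, L14  cond=T  regs=(0,15,1,15,6)
  step pc=4: xor  r4, r3, r0  regs=(0,15,1,15,15)

r0=0 r1=15 r2=1 r3=15 r4=15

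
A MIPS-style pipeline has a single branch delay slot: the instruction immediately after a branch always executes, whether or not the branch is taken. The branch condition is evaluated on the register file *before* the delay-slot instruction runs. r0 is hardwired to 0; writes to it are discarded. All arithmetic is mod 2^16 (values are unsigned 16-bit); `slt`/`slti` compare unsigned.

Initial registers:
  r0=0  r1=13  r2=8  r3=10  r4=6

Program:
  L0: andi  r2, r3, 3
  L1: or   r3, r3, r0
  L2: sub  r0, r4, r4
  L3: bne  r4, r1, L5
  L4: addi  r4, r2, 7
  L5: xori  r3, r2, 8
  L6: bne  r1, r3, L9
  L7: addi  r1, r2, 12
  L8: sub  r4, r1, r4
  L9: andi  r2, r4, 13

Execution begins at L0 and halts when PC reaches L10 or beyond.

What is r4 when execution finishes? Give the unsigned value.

9

  step pc=0: andi  r2, r3, 3  regs=(0,13,2,10,6)
  step pc=1: or   r3, r3, r0  regs=(0,13,2,10,6)
  step pc=2: sub  r0, r4, r4  regs=(0,13,2,10,6)
  step pc=3: bne  r4, r1, L5  cond=T  regs=(0,13,2,10,6)
  step pc=4: addi  r4, r2, 7  regs=(0,13,2,10,9)
  step pc=5: xori  r3, r2, 8  regs=(0,13,2,10,9)
  step pc=6: bne  r1, r3, L9  cond=T  regs=(0,13,2,10,9)
  step pc=7: addi  r1, r2, 12  regs=(0,14,2,10,9)
  step pc=9: andi  r2, r4, 13  regs=(0,14,9,10,9)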